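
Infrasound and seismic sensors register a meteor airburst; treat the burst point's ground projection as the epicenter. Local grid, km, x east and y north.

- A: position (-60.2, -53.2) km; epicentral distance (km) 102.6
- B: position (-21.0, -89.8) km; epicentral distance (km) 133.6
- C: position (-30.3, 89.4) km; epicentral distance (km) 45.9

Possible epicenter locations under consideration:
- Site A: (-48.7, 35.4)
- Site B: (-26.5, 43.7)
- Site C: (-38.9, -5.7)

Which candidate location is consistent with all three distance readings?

For each candidate, compare |candidate − station| to the reported distance:
Site A: residuals A 13.3, B 5.4, C 11.1 → max 13.3 km
Site B: residuals A 0.0, B 0.0, C 0.0 → max 0.0 km
Site C: residuals A 50.5, B 47.6, C 49.6 → max 50.5 km
Only Site B has all residuals ≈ 0.

Site B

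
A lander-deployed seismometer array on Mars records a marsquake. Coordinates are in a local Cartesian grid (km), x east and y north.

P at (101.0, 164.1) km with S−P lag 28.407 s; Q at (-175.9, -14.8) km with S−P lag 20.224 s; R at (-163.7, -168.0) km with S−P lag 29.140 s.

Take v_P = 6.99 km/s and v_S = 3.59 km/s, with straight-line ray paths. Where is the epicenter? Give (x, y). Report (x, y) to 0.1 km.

Distance from S−P lag: d = Δt · v_P v_S / (v_P − v_S) = Δt · (6.99·3.59)/(6.99−3.59) ≈ 7.3806·Δt.
So d_P = 209.66, d_Q = 149.27, d_R = 215.07 km.
Circle about each station: (x − 101.0)² + (y − 164.1)² = 209.66²; (x + 175.9)² + (y + 14.8)² = 149.27²; (x + 163.7)² + (y + 168.0)² = 215.07².
Subtracting the P equation from the Q and R equations removes the quadratic terms:
-553.8 x − 357.8 y = 15705.82
-529.4 x − 664.2 y = 15594.09
Solving the 2×2 system: x ≈ -27.2, y ≈ -1.8 km.
Check against P (with the unrounded x, y): √((x − 101.0)²+(y − 164.1)²) = 209.66 ≈ 209.66 km. ✓

x ≈ -27.2 km, y ≈ -1.8 km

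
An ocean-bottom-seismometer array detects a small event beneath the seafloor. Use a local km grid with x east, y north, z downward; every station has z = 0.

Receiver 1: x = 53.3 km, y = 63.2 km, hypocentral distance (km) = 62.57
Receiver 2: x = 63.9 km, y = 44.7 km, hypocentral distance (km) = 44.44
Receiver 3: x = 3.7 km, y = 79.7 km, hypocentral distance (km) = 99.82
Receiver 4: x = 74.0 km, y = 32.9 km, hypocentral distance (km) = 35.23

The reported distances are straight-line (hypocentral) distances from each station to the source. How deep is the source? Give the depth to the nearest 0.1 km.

23.0 km

Each station gives a sphere (x−x_i)² + (y−y_i)² + z² = d_i² (stations at z=0).
Subtracting the Receiver 1 sphere from Receiver 2 and Receiver 3: z² cancels, leaving linear equations in x and y:
21.2 x − 37.0 y = 1186.26
-99.2 x + 33.0 y = -6518.38
Solving: x ≈ 68.006, y ≈ 6.905 km (keep extra digits for the depth step; rounded: 68.0, 6.9).
Then from the Receiver 1 sphere: z² = 62.57² − (x − 53.3)² − (y − 63.2)² with x = 68.006, y = 6.905, so z ≈ 23.013 ≈ 23.0 km.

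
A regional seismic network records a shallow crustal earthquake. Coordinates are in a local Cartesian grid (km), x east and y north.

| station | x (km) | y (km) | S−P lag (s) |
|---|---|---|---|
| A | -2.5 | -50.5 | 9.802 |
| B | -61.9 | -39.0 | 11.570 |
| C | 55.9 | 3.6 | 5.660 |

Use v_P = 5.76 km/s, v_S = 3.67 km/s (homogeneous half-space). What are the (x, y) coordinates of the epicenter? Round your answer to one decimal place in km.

Distance from S−P lag: d = Δt · v_P v_S / (v_P − v_S) = Δt · (5.76·3.67)/(5.76−3.67) ≈ 10.1144·Δt.
So d_A = 99.14, d_B = 117.02, d_C = 57.25 km.
Circle about each station: (x + 2.5)² + (y + 50.5)² = 99.14²; (x + 61.9)² + (y + 39.0)² = 117.02²; (x − 55.9)² + (y − 3.6)² = 57.25².
Subtracting pairs of circle equations eliminates x²+y² and gives linear equations (the radical axes):
-118.8 x + 23.0 y = -1068.83
116.8 x + 108.2 y = 7132.45
Solving the 2×2 system: x ≈ 18.0, y ≈ 46.5 km.

(18.0, 46.5)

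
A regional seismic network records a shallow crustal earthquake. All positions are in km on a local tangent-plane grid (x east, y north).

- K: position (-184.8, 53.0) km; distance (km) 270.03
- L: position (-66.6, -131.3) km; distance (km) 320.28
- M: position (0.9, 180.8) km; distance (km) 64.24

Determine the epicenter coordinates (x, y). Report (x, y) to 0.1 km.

62.3 km east, 161.9 km north

Circle about each station: (x + 184.8)² + (y − 53.0)² = 270.03²; (x + 66.6)² + (y + 131.3)² = 320.28²; (x − 0.9)² + (y − 180.8)² = 64.24².
Subtracting pairs of circle equations eliminates x²+y² and gives linear equations (the radical axes):
236.4 x − 368.6 y = -44947.87
371.4 x + 255.6 y = 64518.83
Solving the 2×2 system: x ≈ 62.3, y ≈ 161.9 km.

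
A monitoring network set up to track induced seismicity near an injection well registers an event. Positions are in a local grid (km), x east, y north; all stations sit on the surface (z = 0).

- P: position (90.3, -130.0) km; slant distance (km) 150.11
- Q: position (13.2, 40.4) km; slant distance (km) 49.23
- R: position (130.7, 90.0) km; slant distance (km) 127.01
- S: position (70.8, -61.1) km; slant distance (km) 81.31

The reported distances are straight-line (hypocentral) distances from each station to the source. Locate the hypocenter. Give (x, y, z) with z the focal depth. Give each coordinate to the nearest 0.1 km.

Each station gives a sphere (x−x_i)² + (y−y_i)² + z² = d_i² (stations at z=0).
Subtracting the P sphere from Q and R: z² cancels, leaving linear equations in x and y:
-154.2 x + 340.8 y = -3138.27
80.8 x + 440.0 y = 6529.87
Solving: x ≈ 37.807, y ≈ 7.898 km (keep extra digits for the depth step; rounded: 37.8, 7.9).
Then from the P sphere: z² = 150.11² − (x − 90.3)² − (y + 130.0)² with x = 37.807, y = 7.898, so z ≈ 27.598 ≈ 27.6 km.

(37.8, 7.9, 27.6)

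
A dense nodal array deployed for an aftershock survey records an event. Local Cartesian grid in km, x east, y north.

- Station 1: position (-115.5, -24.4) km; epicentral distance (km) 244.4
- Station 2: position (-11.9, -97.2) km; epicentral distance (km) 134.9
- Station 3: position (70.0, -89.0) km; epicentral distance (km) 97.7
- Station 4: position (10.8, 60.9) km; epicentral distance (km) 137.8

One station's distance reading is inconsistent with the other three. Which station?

Solve using three stations at a time. Using Station 1, Station 3, Station 4 (subtract circle equations pairwise → linear system) gives (x, y) ≈ (128.5, -10.7).
Distances from that point to each station vs reported:
  Station 1: calculated 244.4 vs reported 244.4 → residual 0.0 km
  Station 2: calculated 164.9 vs reported 134.9 → residual 30.0 km
  Station 3: calculated 97.7 vs reported 97.7 → residual 0.0 km
  Station 4: calculated 137.8 vs reported 137.8 → residual 0.0 km
Station 1, Station 3, Station 4 are mutually consistent (residuals ≈ 0); Station 2 is off by 30.0 km.

Station 2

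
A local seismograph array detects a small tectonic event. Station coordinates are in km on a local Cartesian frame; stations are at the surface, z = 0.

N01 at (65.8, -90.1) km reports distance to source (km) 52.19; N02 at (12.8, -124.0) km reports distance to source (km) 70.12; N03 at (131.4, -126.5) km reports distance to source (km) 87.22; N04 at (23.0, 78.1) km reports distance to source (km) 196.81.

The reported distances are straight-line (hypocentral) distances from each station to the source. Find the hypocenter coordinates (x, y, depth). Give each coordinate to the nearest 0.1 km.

x ≈ 61.1 km, y ≈ -108.8 km, depth ≈ 48.5 km

Each station gives a sphere (x−x_i)² + (y−y_i)² + z² = d_i² (stations at z=0).
Subtracting the N01 sphere from N02 and N03: z² cancels, leaving linear equations in x and y:
-106.0 x − 67.8 y = 899.17
131.2 x − 72.8 y = 15937.03
Solving: x ≈ 61.104, y ≈ -108.794 km (keep extra digits for the depth step; rounded: 61.1, -108.8).
Then from the N01 sphere: z² = 52.19² − (x − 65.8)² − (y + 90.1)² with x = 61.104, y = -108.794, so z ≈ 48.500 ≈ 48.5 km.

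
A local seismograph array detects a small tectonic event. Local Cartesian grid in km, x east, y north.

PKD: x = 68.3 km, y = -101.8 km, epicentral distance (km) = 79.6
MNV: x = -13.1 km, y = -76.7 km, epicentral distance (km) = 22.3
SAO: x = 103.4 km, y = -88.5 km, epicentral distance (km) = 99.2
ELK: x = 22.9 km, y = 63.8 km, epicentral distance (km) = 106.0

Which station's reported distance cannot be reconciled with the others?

MNV

Solve using three stations at a time. Using PKD, SAO, ELK (subtract circle equations pairwise → linear system) gives (x, y) ≈ (15.8, -42.0).
Distances from that point to each station vs reported:
  PKD: calculated 79.6 vs reported 79.6 → residual 0.0 km
  MNV: calculated 45.2 vs reported 22.3 → residual 22.9 km
  SAO: calculated 99.2 vs reported 99.2 → residual 0.0 km
  ELK: calculated 106.0 vs reported 106.0 → residual 0.0 km
PKD, SAO, ELK are mutually consistent (residuals ≈ 0); MNV is off by 22.9 km.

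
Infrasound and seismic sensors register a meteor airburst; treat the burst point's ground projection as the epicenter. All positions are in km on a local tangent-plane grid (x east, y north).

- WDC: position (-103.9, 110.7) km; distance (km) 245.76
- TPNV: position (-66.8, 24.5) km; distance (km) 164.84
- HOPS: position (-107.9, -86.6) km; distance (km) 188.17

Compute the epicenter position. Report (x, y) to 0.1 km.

Circle about each station: (x + 103.9)² + (y − 110.7)² = 245.76²; (x + 66.8)² + (y − 24.5)² = 164.84²; (x + 107.9)² + (y + 86.6)² = 188.17².
Subtracting pairs of circle equations eliminates x²+y² and gives linear equations (the radical axes):
74.2 x − 172.4 y = 15238.54
-8.0 x − 394.6 y = 21082.30
Solving the 2×2 system: x ≈ 77.6, y ≈ -55.0 km.

x ≈ 77.6 km, y ≈ -55.0 km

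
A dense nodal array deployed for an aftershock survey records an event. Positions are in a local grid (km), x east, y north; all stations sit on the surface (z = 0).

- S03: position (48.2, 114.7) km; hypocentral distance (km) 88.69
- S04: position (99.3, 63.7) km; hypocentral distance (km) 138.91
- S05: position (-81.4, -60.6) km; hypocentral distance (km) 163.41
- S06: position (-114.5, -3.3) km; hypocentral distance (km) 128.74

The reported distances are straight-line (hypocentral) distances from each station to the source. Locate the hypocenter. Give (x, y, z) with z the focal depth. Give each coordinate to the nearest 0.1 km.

(-33.8, 93.5, 26.3)

Each station gives a sphere (x−x_i)² + (y−y_i)² + z² = d_i² (stations at z=0).
Subtracting the S03 sphere from S04 and S05: z² cancels, leaving linear equations in x and y:
102.2 x − 102.0 y = -12991.22
-259.2 x − 350.6 y = -24017.92
Solving: x ≈ -33.803, y ≈ 93.496 km (keep extra digits for the depth step; rounded: -33.8, 93.5).
Then from the S03 sphere: z² = 88.69² − (x − 48.2)² − (y − 114.7)² with x = -33.803, y = 93.496, so z ≈ 26.302 ≈ 26.3 km.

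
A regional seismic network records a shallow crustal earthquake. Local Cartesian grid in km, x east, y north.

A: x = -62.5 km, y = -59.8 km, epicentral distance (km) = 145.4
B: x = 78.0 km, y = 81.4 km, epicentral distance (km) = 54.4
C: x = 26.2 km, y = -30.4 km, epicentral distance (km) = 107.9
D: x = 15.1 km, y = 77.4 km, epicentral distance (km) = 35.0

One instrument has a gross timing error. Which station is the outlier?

C

Solve using three stations at a time. Using A, B, D (subtract circle equations pairwise → linear system) gives (x, y) ≈ (34.7, 48.3).
Distances from that point to each station vs reported:
  A: calculated 145.4 vs reported 145.4 → residual 0.0 km
  B: calculated 54.5 vs reported 54.4 → residual 0.1 km
  C: calculated 79.2 vs reported 107.9 → residual 28.7 km
  D: calculated 35.1 vs reported 35.0 → residual 0.1 km
A, B, D are mutually consistent (residuals ≈ 0); C is off by 28.7 km.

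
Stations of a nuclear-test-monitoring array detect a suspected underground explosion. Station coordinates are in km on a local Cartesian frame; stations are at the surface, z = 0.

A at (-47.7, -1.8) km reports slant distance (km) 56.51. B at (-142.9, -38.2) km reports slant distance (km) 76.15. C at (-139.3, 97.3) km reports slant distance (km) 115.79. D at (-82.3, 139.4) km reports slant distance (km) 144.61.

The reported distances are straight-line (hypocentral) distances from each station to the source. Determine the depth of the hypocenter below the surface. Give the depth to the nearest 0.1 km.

Each station gives a sphere (x−x_i)² + (y−y_i)² + z² = d_i² (stations at z=0).
Subtracting the A sphere from B and C: z² cancels, leaving linear equations in x and y:
-190.4 x − 72.8 y = 16995.68
-183.2 x + 198.2 y = 16379.31
Solving: x ≈ -89.301, y ≈ 0.098 km (keep extra digits for the depth step; rounded: -89.3, 0.1).
Then from the A sphere: z² = 56.51² − (x + 47.7)² − (y + 1.8)² with x = -89.301, y = 0.098, so z ≈ 38.199 ≈ 38.2 km.

38.2 km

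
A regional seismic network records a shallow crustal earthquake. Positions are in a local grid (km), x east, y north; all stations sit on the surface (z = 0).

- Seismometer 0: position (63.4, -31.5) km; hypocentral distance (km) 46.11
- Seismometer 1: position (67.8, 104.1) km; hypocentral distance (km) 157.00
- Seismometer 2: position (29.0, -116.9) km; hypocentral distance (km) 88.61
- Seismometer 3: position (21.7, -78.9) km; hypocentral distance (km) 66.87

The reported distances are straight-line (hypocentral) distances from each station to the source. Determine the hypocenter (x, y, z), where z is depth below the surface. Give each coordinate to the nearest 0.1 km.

(60.9, -46.6, 43.5)

Each station gives a sphere (x−x_i)² + (y−y_i)² + z² = d_i² (stations at z=0).
Subtracting the Seismometer 0 sphere from Seismometer 1 and Seismometer 2: z² cancels, leaving linear equations in x and y:
8.8 x + 271.2 y = -12101.03
-68.8 x − 170.8 y = 3769.20
Solving: x ≈ 60.893, y ≈ -46.596 km (keep extra digits for the depth step; rounded: 60.9, -46.6).
Then from the Seismometer 0 sphere: z² = 46.11² − (x − 63.4)² − (y + 31.5)² with x = 60.893, y = -46.596, so z ≈ 43.497 ≈ 43.5 km.
Check against Seismometer 3 (with the unrounded solution): distance 66.87 ≈ 66.87 km. ✓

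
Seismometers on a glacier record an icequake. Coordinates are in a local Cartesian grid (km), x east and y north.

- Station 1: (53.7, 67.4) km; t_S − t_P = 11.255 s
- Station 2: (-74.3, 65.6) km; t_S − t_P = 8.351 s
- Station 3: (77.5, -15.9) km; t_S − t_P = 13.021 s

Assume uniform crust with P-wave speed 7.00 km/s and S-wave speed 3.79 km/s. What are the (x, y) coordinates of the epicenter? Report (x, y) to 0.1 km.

-24.8 km east, 17.5 km north

Distance from S−P lag: d = Δt · v_P v_S / (v_P − v_S) = Δt · (7.00·3.79)/(7.00−3.79) ≈ 8.2648·Δt.
So d_Station 1 = 93.02, d_Station 2 = 69.02, d_Station 3 = 107.62 km.
Circle about each station: (x − 53.7)² + (y − 67.4)² = 93.02²; (x + 74.3)² + (y − 65.6)² = 69.02²; (x − 77.5)² + (y + 15.9)² = 107.62².
Subtracting the Station 1 equation from the Station 2 and Station 3 equations removes the quadratic terms:
-256.0 x − 3.6 y = 6286.36
47.6 x − 166.6 y = -4096.73
Solving the 2×2 system: x ≈ -24.8, y ≈ 17.5 km.
Check against Station 1 (with the unrounded x, y): √((x − 53.7)²+(y − 67.4)²) = 93.02 ≈ 93.02 km. ✓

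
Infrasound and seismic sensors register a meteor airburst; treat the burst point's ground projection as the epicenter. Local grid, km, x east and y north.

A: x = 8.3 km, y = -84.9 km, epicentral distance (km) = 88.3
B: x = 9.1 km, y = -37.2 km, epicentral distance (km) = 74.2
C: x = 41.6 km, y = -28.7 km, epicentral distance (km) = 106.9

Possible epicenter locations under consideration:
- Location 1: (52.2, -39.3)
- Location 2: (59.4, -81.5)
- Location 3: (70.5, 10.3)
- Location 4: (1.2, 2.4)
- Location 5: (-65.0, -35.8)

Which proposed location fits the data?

Location 5

For each candidate, compare |candidate − station| to the reported distance:
Location 1: residuals A 25.0, B 31.0, C 91.9 → max 91.9 km
Location 2: residuals A 37.1, B 7.2, C 51.2 → max 51.2 km
Location 3: residuals A 25.4, B 3.4, C 58.4 → max 58.4 km
Location 4: residuals A 0.7, B 33.8, C 55.9 → max 55.9 km
Location 5: residuals A 0.1, B 0.1, C 0.1 → max 0.1 km
Only Location 5 has all residuals ≈ 0.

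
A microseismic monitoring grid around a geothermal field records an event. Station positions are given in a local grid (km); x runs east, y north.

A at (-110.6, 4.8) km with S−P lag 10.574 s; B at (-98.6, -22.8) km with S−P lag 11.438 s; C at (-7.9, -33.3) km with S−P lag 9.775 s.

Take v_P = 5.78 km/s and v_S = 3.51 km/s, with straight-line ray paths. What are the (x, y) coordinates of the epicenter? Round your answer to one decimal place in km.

-28.5 km east, 51.6 km north

Distance from S−P lag: d = Δt · v_P v_S / (v_P − v_S) = Δt · (5.78·3.51)/(5.78−3.51) ≈ 8.9374·Δt.
So d_A = 94.50, d_B = 102.23, d_C = 87.36 km.
Circle about each station: (x + 110.6)² + (y − 4.8)² = 94.50²; (x + 98.6)² + (y + 22.8)² = 102.23²; (x + 7.9)² + (y + 33.3)² = 87.36².
Subtracting pairs of circle equations eliminates x²+y² and gives linear equations (the radical axes):
24.0 x − 55.2 y = -3534.32
205.4 x − 76.2 y = -9785.62
Solving the 2×2 system: x ≈ -28.5, y ≈ 51.6 km.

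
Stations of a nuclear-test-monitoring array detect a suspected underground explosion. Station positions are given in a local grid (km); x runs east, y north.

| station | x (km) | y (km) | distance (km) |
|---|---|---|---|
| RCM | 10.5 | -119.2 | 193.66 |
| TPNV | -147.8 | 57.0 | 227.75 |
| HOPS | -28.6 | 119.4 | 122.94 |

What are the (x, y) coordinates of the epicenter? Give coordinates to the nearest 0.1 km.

Circle about each station: (x − 10.5)² + (y + 119.2)² = 193.66²; (x + 147.8)² + (y − 57.0)² = 227.75²; (x + 28.6)² + (y − 119.4)² = 122.94².
Subtracting the RCM equation from the TPNV and HOPS equations removes the quadratic terms:
-316.6 x + 352.4 y = -3590.92
-78.2 x + 477.2 y = 23145.38
Solving the 2×2 system: x ≈ 79.9, y ≈ 61.6 km.
Check against RCM (with the unrounded x, y): √((x − 10.5)²+(y + 119.2)²) = 193.66 ≈ 193.66 km. ✓

(79.9, 61.6)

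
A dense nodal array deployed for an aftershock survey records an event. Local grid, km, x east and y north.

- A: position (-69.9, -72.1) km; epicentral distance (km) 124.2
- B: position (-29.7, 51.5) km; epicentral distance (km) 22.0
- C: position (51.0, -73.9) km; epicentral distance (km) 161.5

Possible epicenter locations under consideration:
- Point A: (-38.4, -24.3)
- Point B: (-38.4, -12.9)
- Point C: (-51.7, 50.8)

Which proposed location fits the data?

Point C

For each candidate, compare |candidate − station| to the reported distance:
Point A: residuals A 67.0, B 54.3, C 59.3 → max 67.0 km
Point B: residuals A 57.1, B 43.0, C 53.3 → max 57.1 km
Point C: residuals A 0.0, B 0.0, C 0.0 → max 0.0 km
Only Point C has all residuals ≈ 0.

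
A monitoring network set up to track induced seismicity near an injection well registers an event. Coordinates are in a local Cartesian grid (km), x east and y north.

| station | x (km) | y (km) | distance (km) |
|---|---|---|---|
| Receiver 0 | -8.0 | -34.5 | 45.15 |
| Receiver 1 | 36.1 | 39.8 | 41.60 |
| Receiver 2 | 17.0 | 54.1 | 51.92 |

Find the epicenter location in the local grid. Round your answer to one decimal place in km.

x ≈ 18.3 km, y ≈ 2.2 km

Circle about each station: (x + 8.0)² + (y + 34.5)² = 45.15²; (x − 36.1)² + (y − 39.8)² = 41.60²; (x − 17.0)² + (y − 54.1)² = 51.92².
Subtracting pairs of circle equations eliminates x²+y² and gives linear equations (the radical axes):
88.2 x + 148.6 y = 1940.96
50.0 x + 177.2 y = 1304.40
Solving the 2×2 system: x ≈ 18.3, y ≈ 2.2 km.
Check against Receiver 0 (with the unrounded x, y): √((x + 8.0)²+(y + 34.5)²) = 45.15 ≈ 45.15 km. ✓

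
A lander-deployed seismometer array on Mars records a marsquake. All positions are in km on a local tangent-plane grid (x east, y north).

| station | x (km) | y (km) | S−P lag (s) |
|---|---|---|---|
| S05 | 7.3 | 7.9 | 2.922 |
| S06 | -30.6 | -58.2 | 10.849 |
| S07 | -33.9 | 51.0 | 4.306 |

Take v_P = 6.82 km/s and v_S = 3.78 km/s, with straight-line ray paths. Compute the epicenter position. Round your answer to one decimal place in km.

x ≈ -4.1 km, y ≈ 29.9 km

Distance from S−P lag: d = Δt · v_P v_S / (v_P − v_S) = Δt · (6.82·3.78)/(6.82−3.78) ≈ 8.4801·Δt.
So d_S05 = 24.78, d_S06 = 92.00, d_S07 = 36.52 km.
Circle about each station: (x − 7.3)² + (y − 7.9)² = 24.78²; (x + 30.6)² + (y + 58.2)² = 92.00²; (x + 33.9)² + (y − 51.0)² = 36.52².
Subtracting pairs of circle equations eliminates x²+y² and gives linear equations (the radical axes):
-75.8 x − 132.2 y = -3642.05
-82.4 x + 86.2 y = 2914.85
Solving the 2×2 system: x ≈ -4.1, y ≈ 29.9 km.
Check against S05 (with the unrounded x, y): √((x − 7.3)²+(y − 7.9)²) = 24.78 ≈ 24.78 km. ✓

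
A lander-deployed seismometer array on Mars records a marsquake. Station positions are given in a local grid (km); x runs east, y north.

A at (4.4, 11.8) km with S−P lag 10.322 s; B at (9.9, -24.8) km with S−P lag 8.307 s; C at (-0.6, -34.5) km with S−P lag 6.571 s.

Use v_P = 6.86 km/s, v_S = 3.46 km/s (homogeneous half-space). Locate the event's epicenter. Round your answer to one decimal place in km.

Distance from S−P lag: d = Δt · v_P v_S / (v_P − v_S) = Δt · (6.86·3.46)/(6.86−3.46) ≈ 6.9811·Δt.
So d_A = 72.06, d_B = 57.99, d_C = 45.87 km.
Circle about each station: (x − 4.4)² + (y − 11.8)² = 72.06²; (x − 9.9)² + (y + 24.8)² = 57.99²; (x + 0.6)² + (y + 34.5)² = 45.87².
Subtracting the A equation from the B and C equations removes the quadratic terms:
11.0 x − 73.2 y = 2384.25
-10.0 x − 92.6 y = 4120.60
Solving the 2×2 system: x ≈ -46.2, y ≈ -39.5 km.
Check against A (with the unrounded x, y): √((x − 4.4)²+(y − 11.8)²) = 72.05 ≈ 72.06 km. ✓

x ≈ -46.2 km, y ≈ -39.5 km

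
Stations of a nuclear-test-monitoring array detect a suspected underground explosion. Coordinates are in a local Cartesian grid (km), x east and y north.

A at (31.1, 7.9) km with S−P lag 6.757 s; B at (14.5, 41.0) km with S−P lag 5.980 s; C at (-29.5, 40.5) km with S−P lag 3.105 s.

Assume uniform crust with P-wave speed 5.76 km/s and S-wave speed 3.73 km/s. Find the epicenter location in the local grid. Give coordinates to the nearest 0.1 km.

(-40.4, 9.5)

Distance from S−P lag: d = Δt · v_P v_S / (v_P − v_S) = Δt · (5.76·3.73)/(5.76−3.73) ≈ 10.5836·Δt.
So d_A = 71.51, d_B = 63.29, d_C = 32.86 km.
Circle about each station: (x − 31.1)² + (y − 7.9)² = 71.51²; (x − 14.5)² + (y − 41.0)² = 63.29²; (x + 29.5)² + (y − 40.5)² = 32.86².
Subtracting pairs of circle equations eliminates x²+y² and gives linear equations (the radical axes):
-33.2 x + 66.2 y = 1969.69
-121.2 x + 65.2 y = 5514.78
Solving the 2×2 system: x ≈ -40.4, y ≈ 9.5 km.
Check against A (with the unrounded x, y): √((x − 31.1)²+(y − 7.9)²) = 71.51 ≈ 71.51 km. ✓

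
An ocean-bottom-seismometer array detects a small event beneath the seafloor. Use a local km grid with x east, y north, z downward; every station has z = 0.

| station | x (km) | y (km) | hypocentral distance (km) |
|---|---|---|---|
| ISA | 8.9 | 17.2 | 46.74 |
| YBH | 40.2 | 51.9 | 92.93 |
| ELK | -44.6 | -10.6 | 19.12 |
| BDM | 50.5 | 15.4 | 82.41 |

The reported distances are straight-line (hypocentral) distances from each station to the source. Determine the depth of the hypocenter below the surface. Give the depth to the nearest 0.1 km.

z ≈ 7.1 km

Each station gives a sphere (x−x_i)² + (y−y_i)² + z² = d_i² (stations at z=0).
Subtracting the ISA sphere from YBH and ELK: z² cancels, leaving linear equations in x and y:
62.6 x + 69.4 y = -2516.76
-107.0 x − 55.6 y = 3545.52
Solving: x ≈ -26.900, y ≈ -12.000 km (keep extra digits for the depth step; rounded: -26.9, -12.0).
Then from the ISA sphere: z² = 46.74² − (x − 8.9)² − (y − 17.2)² with x = -26.900, y = -12.000, so z ≈ 7.096 ≈ 7.1 km.
Check against BDM (with the unrounded solution): distance 82.41 ≈ 82.41 km. ✓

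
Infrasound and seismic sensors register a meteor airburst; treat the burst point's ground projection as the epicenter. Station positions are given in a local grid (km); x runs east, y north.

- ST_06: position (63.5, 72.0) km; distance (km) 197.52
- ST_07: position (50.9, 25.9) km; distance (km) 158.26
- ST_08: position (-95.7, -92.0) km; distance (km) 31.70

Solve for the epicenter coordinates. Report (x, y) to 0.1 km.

(-78.3, -65.5)

Circle about each station: (x − 63.5)² + (y − 72.0)² = 197.52²; (x − 50.9)² + (y − 25.9)² = 158.26²; (x + 95.7)² + (y + 92.0)² = 31.70².
Subtracting the ST_06 equation from the ST_07 and ST_08 equations removes the quadratic terms:
-25.2 x − 92.2 y = 8013.29
-318.4 x − 328.0 y = 46415.50
Solving the 2×2 system: x ≈ -78.3, y ≈ -65.5 km.
Check against ST_06 (with the unrounded x, y): √((x − 63.5)²+(y − 72.0)²) = 197.52 ≈ 197.52 km. ✓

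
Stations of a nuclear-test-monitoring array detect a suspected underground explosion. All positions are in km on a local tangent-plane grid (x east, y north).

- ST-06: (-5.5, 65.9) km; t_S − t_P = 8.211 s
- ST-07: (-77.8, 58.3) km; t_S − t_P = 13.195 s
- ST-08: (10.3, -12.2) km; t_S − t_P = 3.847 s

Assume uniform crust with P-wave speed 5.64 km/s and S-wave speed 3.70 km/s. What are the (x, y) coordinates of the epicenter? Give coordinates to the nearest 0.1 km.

Distance from S−P lag: d = Δt · v_P v_S / (v_P − v_S) = Δt · (5.64·3.70)/(5.64−3.70) ≈ 10.7567·Δt.
So d_ST-06 = 88.32, d_ST-07 = 141.93, d_ST-08 = 41.38 km.
Circle about each station: (x + 5.5)² + (y − 65.9)² = 88.32²; (x + 77.8)² + (y − 58.3)² = 141.93²; (x − 10.3)² + (y + 12.2)² = 41.38².
Subtracting the ST-06 equation from the ST-07 and ST-08 equations removes the quadratic terms:
-144.6 x − 15.2 y = -7265.03
31.6 x − 156.2 y = 1969.99
Solving the 2×2 system: x ≈ 50.5, y ≈ -2.4 km.

(50.5, -2.4)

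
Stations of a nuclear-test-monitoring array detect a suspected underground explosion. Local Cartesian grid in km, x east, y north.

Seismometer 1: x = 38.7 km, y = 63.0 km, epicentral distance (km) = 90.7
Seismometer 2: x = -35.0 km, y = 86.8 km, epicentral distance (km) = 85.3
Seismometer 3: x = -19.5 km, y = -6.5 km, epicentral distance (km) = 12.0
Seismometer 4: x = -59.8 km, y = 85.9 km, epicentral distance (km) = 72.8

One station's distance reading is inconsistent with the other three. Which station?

Seismometer 4

Solve using three stations at a time. Using Seismometer 1, Seismometer 2, Seismometer 3 (subtract circle equations pairwise → linear system) gives (x, y) ≈ (-28.2, 1.8).
Distances from that point to each station vs reported:
  Seismometer 1: calculated 90.7 vs reported 90.7 → residual 0.0 km
  Seismometer 2: calculated 85.3 vs reported 85.3 → residual 0.0 km
  Seismometer 3: calculated 12.0 vs reported 12.0 → residual 0.0 km
  Seismometer 4: calculated 89.9 vs reported 72.8 → residual 17.1 km
Seismometer 1, Seismometer 2, Seismometer 3 are mutually consistent (residuals ≈ 0); Seismometer 4 is off by 17.1 km.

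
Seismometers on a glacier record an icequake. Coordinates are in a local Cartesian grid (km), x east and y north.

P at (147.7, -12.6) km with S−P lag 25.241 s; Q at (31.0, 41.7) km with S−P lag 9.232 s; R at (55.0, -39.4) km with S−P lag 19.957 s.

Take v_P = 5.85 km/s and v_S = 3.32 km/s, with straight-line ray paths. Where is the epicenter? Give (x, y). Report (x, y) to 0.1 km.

(-10.7, 99.0)

Distance from S−P lag: d = Δt · v_P v_S / (v_P − v_S) = Δt · (5.85·3.32)/(5.85−3.32) ≈ 7.6767·Δt.
So d_P = 193.77, d_Q = 70.87, d_R = 153.20 km.
Circle about each station: (x − 147.7)² + (y + 12.6)² = 193.77²; (x − 31.0)² + (y − 41.7)² = 70.87²; (x − 55.0)² + (y + 39.4)² = 153.20².
Subtracting pairs of circle equations eliminates x²+y² and gives linear equations (the radical axes):
-233.4 x + 108.6 y = 13250.10
-185.4 x − 53.6 y = -3320.12
Solving the 2×2 system: x ≈ -10.7, y ≈ 99.0 km.
Check against P (with the unrounded x, y): √((x − 147.7)²+(y + 12.6)²) = 193.77 ≈ 193.77 km. ✓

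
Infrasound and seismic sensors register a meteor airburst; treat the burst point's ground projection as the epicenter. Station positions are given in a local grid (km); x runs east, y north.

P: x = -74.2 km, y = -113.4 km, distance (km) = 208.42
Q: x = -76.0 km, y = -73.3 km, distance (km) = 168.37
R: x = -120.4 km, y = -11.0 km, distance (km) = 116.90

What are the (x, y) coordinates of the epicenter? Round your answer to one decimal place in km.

Circle about each station: (x + 74.2)² + (y + 113.4)² = 208.42²; (x + 76.0)² + (y + 73.3)² = 168.37²; (x + 120.4)² + (y + 11.0)² = 116.90².
Subtracting pairs of circle equations eliminates x²+y² and gives linear equations (the radical axes):
-3.6 x + 80.2 y = 7874.13
-92.4 x + 204.8 y = 26025.25
Solving the 2×2 system: x ≈ -71.1, y ≈ 95.0 km.
Check against P (with the unrounded x, y): √((x + 74.2)²+(y + 113.4)²) = 208.41 ≈ 208.42 km. ✓

(-71.1, 95.0)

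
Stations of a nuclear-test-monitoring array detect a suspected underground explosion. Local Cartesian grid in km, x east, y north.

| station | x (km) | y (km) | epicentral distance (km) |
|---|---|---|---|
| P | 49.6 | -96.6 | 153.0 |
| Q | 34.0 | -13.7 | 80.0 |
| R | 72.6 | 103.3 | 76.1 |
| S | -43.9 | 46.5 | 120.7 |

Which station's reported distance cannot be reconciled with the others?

R

Solve using three stations at a time. Using P, Q, S (subtract circle equations pairwise → linear system) gives (x, y) ≈ (76.5, 54.0).
Distances from that point to each station vs reported:
  P: calculated 153.0 vs reported 153.0 → residual 0.0 km
  Q: calculated 79.9 vs reported 80.0 → residual 0.1 km
  R: calculated 49.5 vs reported 76.1 → residual 26.6 km
  S: calculated 120.6 vs reported 120.7 → residual 0.1 km
P, Q, S are mutually consistent (residuals ≈ 0); R is off by 26.6 km.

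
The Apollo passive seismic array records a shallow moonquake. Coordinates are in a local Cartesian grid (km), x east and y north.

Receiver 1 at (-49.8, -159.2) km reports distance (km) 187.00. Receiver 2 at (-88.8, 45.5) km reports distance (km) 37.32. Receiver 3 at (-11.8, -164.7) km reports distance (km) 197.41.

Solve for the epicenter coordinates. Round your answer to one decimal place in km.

(-56.0, 27.7)

Circle about each station: (x + 49.8)² + (y + 159.2)² = 187.00²; (x + 88.8)² + (y − 45.5)² = 37.32²; (x + 11.8)² + (y + 164.7)² = 197.41².
Subtracting the Receiver 1 equation from the Receiver 2 and Receiver 3 equations removes the quadratic terms:
-78.0 x + 409.4 y = 15707.23
76.0 x − 11.0 y = -4561.06
Solving the 2×2 system: x ≈ -56.0, y ≈ 27.7 km.
Check against Receiver 1 (with the unrounded x, y): √((x + 49.8)²+(y + 159.2)²) = 187.00 ≈ 187.00 km. ✓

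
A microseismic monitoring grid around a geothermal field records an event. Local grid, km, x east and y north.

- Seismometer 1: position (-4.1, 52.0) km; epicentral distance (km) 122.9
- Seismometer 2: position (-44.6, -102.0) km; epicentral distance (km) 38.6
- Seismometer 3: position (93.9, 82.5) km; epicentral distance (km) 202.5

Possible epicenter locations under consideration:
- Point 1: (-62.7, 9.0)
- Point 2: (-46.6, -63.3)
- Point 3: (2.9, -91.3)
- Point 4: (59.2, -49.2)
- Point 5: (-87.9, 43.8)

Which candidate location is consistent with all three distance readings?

Point 2

For each candidate, compare |candidate − station| to the reported distance:
Point 1: residuals Seismometer 1 50.2, Seismometer 2 73.9, Seismometer 3 29.5 → max 73.9 km
Point 2: residuals Seismometer 1 0.0, Seismometer 2 0.2, Seismometer 3 0.0 → max 0.2 km
Point 3: residuals Seismometer 1 20.6, Seismometer 2 10.1, Seismometer 3 6.3 → max 20.6 km
Point 4: residuals Seismometer 1 3.5, Seismometer 2 77.9, Seismometer 3 66.3 → max 77.9 km
Point 5: residuals Seismometer 1 38.7, Seismometer 2 113.5, Seismometer 3 16.6 → max 113.5 km
Only Point 2 has all residuals ≈ 0.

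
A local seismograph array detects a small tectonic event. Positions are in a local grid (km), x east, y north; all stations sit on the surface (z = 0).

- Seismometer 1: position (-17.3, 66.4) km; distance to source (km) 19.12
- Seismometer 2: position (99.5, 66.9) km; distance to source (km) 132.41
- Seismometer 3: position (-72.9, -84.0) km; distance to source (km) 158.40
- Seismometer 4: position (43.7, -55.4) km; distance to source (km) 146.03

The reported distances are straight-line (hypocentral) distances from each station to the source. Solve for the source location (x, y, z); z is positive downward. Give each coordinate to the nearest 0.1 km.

Each station gives a sphere (x−x_i)² + (y−y_i)² + z² = d_i² (stations at z=0).
Subtracting the Seismometer 1 sphere from Seismometer 2 and Seismometer 3: z² cancels, leaving linear equations in x and y:
233.6 x + 1.0 y = -7499.22
-111.2 x − 300.8 y = -17062.83
Solving: x ≈ -32.397, y ≈ 68.701 km (keep extra digits for the depth step; rounded: -32.4, 68.7).
Then from the Seismometer 1 sphere: z² = 19.12² − (x + 17.3)² − (y − 66.4)² with x = -32.397, y = 68.701, so z ≈ 11.505 ≈ 11.5 km.

x ≈ -32.4 km, y ≈ 68.7 km, depth ≈ 11.5 km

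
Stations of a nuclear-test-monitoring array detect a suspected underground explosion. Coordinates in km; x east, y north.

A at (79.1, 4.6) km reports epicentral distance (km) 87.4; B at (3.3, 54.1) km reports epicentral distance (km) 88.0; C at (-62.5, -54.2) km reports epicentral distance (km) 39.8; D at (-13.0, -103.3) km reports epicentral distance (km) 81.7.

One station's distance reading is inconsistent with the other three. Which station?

A

Solve using three stations at a time. Using B, C, D (subtract circle equations pairwise → linear system) gives (x, y) ≈ (-35.7, -24.8).
Distances from that point to each station vs reported:
  A: calculated 118.5 vs reported 87.4 → residual 31.1 km
  B: calculated 88.0 vs reported 88.0 → residual 0.0 km
  C: calculated 39.8 vs reported 39.8 → residual 0.0 km
  D: calculated 81.7 vs reported 81.7 → residual 0.0 km
B, C, D are mutually consistent (residuals ≈ 0); A is off by 31.1 km.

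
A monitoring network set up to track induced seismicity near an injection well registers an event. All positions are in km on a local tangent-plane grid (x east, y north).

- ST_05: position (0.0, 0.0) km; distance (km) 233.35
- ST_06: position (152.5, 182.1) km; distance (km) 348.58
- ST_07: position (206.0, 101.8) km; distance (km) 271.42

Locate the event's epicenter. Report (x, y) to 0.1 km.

(163.7, -166.3)

Circle about each station: x² + y² = 233.35²; (x − 152.5)² + (y − 182.1)² = 348.58²; (x − 206.0)² + (y − 101.8)² = 271.42².
Subtracting pairs of circle equations eliminates x²+y² and gives linear equations (the radical axes):
305.0 x + 364.2 y = -10639.13
412.0 x + 203.6 y = 33582.65
Solving the 2×2 system: x ≈ 163.7, y ≈ -166.3 km.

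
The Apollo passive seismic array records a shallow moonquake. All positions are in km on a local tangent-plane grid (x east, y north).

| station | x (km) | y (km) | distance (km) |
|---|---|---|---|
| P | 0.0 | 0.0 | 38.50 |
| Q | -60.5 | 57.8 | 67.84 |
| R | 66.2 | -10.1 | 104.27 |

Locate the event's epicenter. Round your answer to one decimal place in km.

-38.0 km east, -6.2 km north

Circle about each station: x² + y² = 38.50²; (x + 60.5)² + (y − 57.8)² = 67.84²; (x − 66.2)² + (y + 10.1)² = 104.27².
Subtracting the P equation from the Q and R equations removes the quadratic terms:
-121.0 x + 115.6 y = 3881.07
132.4 x − 20.2 y = -4905.53
Solving the 2×2 system: x ≈ -38.0, y ≈ -6.2 km.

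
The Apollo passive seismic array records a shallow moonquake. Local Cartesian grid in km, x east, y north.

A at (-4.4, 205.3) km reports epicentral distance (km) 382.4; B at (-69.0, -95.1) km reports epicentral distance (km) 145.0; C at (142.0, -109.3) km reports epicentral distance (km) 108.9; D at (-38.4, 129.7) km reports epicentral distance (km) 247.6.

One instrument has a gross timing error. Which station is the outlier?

Solve using three stations at a time. Using A, B, C (subtract circle equations pairwise → linear system) gives (x, y) ≈ (53.5, -172.7).
Distances from that point to each station vs reported:
  A: calculated 382.4 vs reported 382.4 → residual 0.0 km
  B: calculated 145.0 vs reported 145.0 → residual 0.0 km
  C: calculated 108.9 vs reported 108.9 → residual 0.0 km
  D: calculated 316.0 vs reported 247.6 → residual 68.4 km
A, B, C are mutually consistent (residuals ≈ 0); D is off by 68.4 km.

D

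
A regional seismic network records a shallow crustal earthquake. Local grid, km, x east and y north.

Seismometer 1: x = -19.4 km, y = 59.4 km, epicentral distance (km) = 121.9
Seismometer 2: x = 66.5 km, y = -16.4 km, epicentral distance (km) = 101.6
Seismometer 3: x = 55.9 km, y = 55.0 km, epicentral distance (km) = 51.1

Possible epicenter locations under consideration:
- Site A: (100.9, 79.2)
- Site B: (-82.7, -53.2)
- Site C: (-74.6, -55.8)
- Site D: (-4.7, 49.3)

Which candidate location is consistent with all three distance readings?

For each candidate, compare |candidate − station| to the reported distance:
Site A: residuals Seismometer 1 0.0, Seismometer 2 0.0, Seismometer 3 0.0 → max 0.0 km
Site B: residuals Seismometer 1 7.3, Seismometer 2 52.1, Seismometer 3 124.7 → max 124.7 km
Site C: residuals Seismometer 1 5.8, Seismometer 2 44.9, Seismometer 3 120.1 → max 120.1 km
Site D: residuals Seismometer 1 104.1, Seismometer 2 4.7, Seismometer 3 9.8 → max 104.1 km
Only Site A has all residuals ≈ 0.

Site A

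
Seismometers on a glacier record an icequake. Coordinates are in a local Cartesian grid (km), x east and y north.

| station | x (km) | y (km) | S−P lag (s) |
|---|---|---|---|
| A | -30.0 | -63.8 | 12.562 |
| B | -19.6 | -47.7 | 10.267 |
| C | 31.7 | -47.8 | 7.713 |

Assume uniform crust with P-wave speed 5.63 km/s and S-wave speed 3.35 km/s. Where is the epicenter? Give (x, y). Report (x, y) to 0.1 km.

36.8 km east, 15.8 km north

Distance from S−P lag: d = Δt · v_P v_S / (v_P − v_S) = Δt · (5.63·3.35)/(5.63−3.35) ≈ 8.2721·Δt.
So d_A = 103.91, d_B = 84.93, d_C = 63.80 km.
Circle about each station: (x + 30.0)² + (y + 63.8)² = 103.91²; (x + 19.6)² + (y + 47.7)² = 84.93²; (x − 31.7)² + (y + 47.8)² = 63.80².
Subtracting the A equation from the B and C equations removes the quadratic terms:
20.8 x + 32.2 y = 1273.19
123.4 x + 32.0 y = 5046.14
Solving the 2×2 system: x ≈ 36.8, y ≈ 15.8 km.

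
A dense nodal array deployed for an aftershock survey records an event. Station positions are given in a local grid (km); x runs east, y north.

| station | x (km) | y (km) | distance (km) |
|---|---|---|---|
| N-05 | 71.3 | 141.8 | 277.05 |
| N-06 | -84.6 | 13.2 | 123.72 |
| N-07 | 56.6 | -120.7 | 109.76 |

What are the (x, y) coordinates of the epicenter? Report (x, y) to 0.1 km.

Circle about each station: (x − 71.3)² + (y − 141.8)² = 277.05²; (x + 84.6)² + (y − 13.2)² = 123.72²; (x − 56.6)² + (y + 120.7)² = 109.76².
Subtracting the N-05 equation from the N-06 and N-07 equations removes the quadratic terms:
-311.8 x − 257.2 y = 43590.53
-29.4 x − 525.0 y = 57290.56
Solving the 2×2 system: x ≈ -52.2, y ≈ -106.2 km.
Check against N-05 (with the unrounded x, y): √((x − 71.3)²+(y − 141.8)²) = 277.05 ≈ 277.05 km. ✓

(-52.2, -106.2)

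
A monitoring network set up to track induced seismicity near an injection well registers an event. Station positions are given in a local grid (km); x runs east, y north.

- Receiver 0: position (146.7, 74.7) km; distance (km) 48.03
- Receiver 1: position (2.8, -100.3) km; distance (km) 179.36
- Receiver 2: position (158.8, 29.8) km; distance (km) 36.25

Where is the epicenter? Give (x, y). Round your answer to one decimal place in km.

(122.7, 33.1)

Circle about each station: (x − 146.7)² + (y − 74.7)² = 48.03²; (x − 2.8)² + (y + 100.3)² = 179.36²; (x − 158.8)² + (y − 29.8)² = 36.25².
Subtracting the Receiver 0 equation from the Receiver 1 and Receiver 2 equations removes the quadratic terms:
-287.8 x − 350.0 y = -46896.18
24.2 x − 89.8 y = -2.68
Solving the 2×2 system: x ≈ 122.7, y ≈ 33.1 km.
Check against Receiver 0 (with the unrounded x, y): √((x − 146.7)²+(y − 74.7)²) = 48.03 ≈ 48.03 km. ✓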